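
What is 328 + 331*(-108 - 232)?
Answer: -112212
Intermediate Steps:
328 + 331*(-108 - 232) = 328 + 331*(-340) = 328 - 112540 = -112212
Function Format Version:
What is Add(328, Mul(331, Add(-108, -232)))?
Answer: -112212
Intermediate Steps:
Add(328, Mul(331, Add(-108, -232))) = Add(328, Mul(331, -340)) = Add(328, -112540) = -112212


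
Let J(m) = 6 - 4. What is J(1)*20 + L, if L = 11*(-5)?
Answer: -15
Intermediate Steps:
L = -55
J(m) = 2
J(1)*20 + L = 2*20 - 55 = 40 - 55 = -15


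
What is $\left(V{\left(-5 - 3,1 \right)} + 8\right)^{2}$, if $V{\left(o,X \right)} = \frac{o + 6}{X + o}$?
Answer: $\frac{3364}{49} \approx 68.653$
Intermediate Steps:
$V{\left(o,X \right)} = \frac{6 + o}{X + o}$
$\left(V{\left(-5 - 3,1 \right)} + 8\right)^{2} = \left(\frac{6 - 8}{1 - 8} + 8\right)^{2} = \left(\frac{1}{-7} \left(-2\right) + 8\right)^{2} = \left(\left(- \frac{1}{7}\right) \left(-2\right) + 8\right)^{2} = \left(\frac{2}{7} + 8\right)^{2} = \left(\frac{58}{7}\right)^{2} = \frac{3364}{49}$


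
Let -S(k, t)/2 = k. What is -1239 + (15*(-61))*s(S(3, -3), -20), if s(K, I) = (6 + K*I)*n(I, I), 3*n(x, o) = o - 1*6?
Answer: 997941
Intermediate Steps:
S(k, t) = -2*k
n(x, o) = -2 + o/3 (n(x, o) = (o - 1*6)/3 = (o - 6)/3 = (-6 + o)/3 = -2 + o/3)
s(K, I) = (-2 + I/3)*(6 + I*K) (s(K, I) = (6 + K*I)*(-2 + I/3) = (6 + I*K)*(-2 + I/3) = (-2 + I/3)*(6 + I*K))
-1239 + (15*(-61))*s(S(3, -3), -20) = -1239 + (15*(-61))*((-6 - 20)*(6 - (-40)*3)/3) = -1239 - 305*(-26)*(6 - 20*(-6)) = -1239 - 305*(-26)*(6 + 120) = -1239 - 305*(-26)*126 = -1239 - 915*(-1092) = -1239 + 999180 = 997941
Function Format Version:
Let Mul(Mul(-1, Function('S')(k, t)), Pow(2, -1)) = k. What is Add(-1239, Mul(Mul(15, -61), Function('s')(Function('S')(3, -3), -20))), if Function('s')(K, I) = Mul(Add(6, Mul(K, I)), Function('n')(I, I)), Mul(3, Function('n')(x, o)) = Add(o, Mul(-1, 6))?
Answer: 997941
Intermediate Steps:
Function('S')(k, t) = Mul(-2, k)
Function('n')(x, o) = Add(-2, Mul(Rational(1, 3), o)) (Function('n')(x, o) = Mul(Rational(1, 3), Add(o, Mul(-1, 6))) = Mul(Rational(1, 3), Add(o, -6)) = Mul(Rational(1, 3), Add(-6, o)) = Add(-2, Mul(Rational(1, 3), o)))
Function('s')(K, I) = Mul(Add(-2, Mul(Rational(1, 3), I)), Add(6, Mul(I, K))) (Function('s')(K, I) = Mul(Add(6, Mul(K, I)), Add(-2, Mul(Rational(1, 3), I))) = Mul(Add(6, Mul(I, K)), Add(-2, Mul(Rational(1, 3), I))) = Mul(Add(-2, Mul(Rational(1, 3), I)), Add(6, Mul(I, K))))
Add(-1239, Mul(Mul(15, -61), Function('s')(Function('S')(3, -3), -20))) = Add(-1239, Mul(Mul(15, -61), Mul(Rational(1, 3), Add(-6, -20), Add(6, Mul(-20, Mul(-2, 3)))))) = Add(-1239, Mul(-915, Mul(Rational(1, 3), -26, Add(6, Mul(-20, -6))))) = Add(-1239, Mul(-915, Mul(Rational(1, 3), -26, Add(6, 120)))) = Add(-1239, Mul(-915, Mul(Rational(1, 3), -26, 126))) = Add(-1239, Mul(-915, -1092)) = Add(-1239, 999180) = 997941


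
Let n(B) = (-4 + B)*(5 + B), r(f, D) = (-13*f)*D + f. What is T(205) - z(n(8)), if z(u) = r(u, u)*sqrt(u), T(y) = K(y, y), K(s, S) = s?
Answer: 205 + 70200*sqrt(13) ≈ 2.5331e+5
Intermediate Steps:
T(y) = y
r(f, D) = f - 13*D*f (r(f, D) = -13*D*f + f = f - 13*D*f)
z(u) = u**(3/2)*(1 - 13*u) (z(u) = (u*(1 - 13*u))*sqrt(u) = u**(3/2)*(1 - 13*u))
T(205) - z(n(8)) = 205 - (-20 + 8 + 8**2)**(3/2)*(1 - 13*(-20 + 8 + 8**2)) = 205 - (-20 + 8 + 64)**(3/2)*(1 - 13*(-20 + 8 + 64)) = 205 - 52**(3/2)*(1 - 13*52) = 205 - 104*sqrt(13)*(1 - 676) = 205 - 104*sqrt(13)*(-675) = 205 - (-70200)*sqrt(13) = 205 + 70200*sqrt(13)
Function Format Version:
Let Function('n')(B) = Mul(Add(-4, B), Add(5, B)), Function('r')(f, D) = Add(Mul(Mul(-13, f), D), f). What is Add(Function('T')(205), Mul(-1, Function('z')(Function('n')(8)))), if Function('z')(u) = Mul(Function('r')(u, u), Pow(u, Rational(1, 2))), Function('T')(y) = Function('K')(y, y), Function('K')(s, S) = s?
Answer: Add(205, Mul(70200, Pow(13, Rational(1, 2)))) ≈ 2.5331e+5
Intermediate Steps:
Function('T')(y) = y
Function('r')(f, D) = Add(f, Mul(-13, D, f)) (Function('r')(f, D) = Add(Mul(-13, D, f), f) = Add(f, Mul(-13, D, f)))
Function('z')(u) = Mul(Pow(u, Rational(3, 2)), Add(1, Mul(-13, u))) (Function('z')(u) = Mul(Mul(u, Add(1, Mul(-13, u))), Pow(u, Rational(1, 2))) = Mul(Pow(u, Rational(3, 2)), Add(1, Mul(-13, u))))
Add(Function('T')(205), Mul(-1, Function('z')(Function('n')(8)))) = Add(205, Mul(-1, Mul(Pow(Add(-20, 8, Pow(8, 2)), Rational(3, 2)), Add(1, Mul(-13, Add(-20, 8, Pow(8, 2))))))) = Add(205, Mul(-1, Mul(Pow(Add(-20, 8, 64), Rational(3, 2)), Add(1, Mul(-13, Add(-20, 8, 64)))))) = Add(205, Mul(-1, Mul(Pow(52, Rational(3, 2)), Add(1, Mul(-13, 52))))) = Add(205, Mul(-1, Mul(Mul(104, Pow(13, Rational(1, 2))), Add(1, -676)))) = Add(205, Mul(-1, Mul(Mul(104, Pow(13, Rational(1, 2))), -675))) = Add(205, Mul(-1, Mul(-70200, Pow(13, Rational(1, 2))))) = Add(205, Mul(70200, Pow(13, Rational(1, 2))))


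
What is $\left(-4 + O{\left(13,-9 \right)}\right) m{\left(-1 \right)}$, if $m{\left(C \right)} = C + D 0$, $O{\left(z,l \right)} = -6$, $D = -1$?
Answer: $10$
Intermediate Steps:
$m{\left(C \right)} = C$ ($m{\left(C \right)} = C - 0 = C + 0 = C$)
$\left(-4 + O{\left(13,-9 \right)}\right) m{\left(-1 \right)} = \left(-4 - 6\right) \left(-1\right) = \left(-10\right) \left(-1\right) = 10$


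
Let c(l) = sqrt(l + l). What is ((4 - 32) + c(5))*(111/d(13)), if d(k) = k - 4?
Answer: -1036/3 + 37*sqrt(10)/3 ≈ -306.33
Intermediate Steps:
d(k) = -4 + k
c(l) = sqrt(2)*sqrt(l) (c(l) = sqrt(2*l) = sqrt(2)*sqrt(l))
((4 - 32) + c(5))*(111/d(13)) = ((4 - 32) + sqrt(2)*sqrt(5))*(111/(-4 + 13)) = (-28 + sqrt(10))*(111/9) = (-28 + sqrt(10))*(111*(1/9)) = (-28 + sqrt(10))*(37/3) = -1036/3 + 37*sqrt(10)/3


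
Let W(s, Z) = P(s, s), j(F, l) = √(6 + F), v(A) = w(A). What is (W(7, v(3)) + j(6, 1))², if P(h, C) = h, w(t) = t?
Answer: 61 + 28*√3 ≈ 109.50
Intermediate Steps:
v(A) = A
W(s, Z) = s
(W(7, v(3)) + j(6, 1))² = (7 + √(6 + 6))² = (7 + √12)² = (7 + 2*√3)²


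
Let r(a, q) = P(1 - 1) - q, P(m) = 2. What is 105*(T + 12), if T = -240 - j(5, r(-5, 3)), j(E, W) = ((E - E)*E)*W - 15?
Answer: -22365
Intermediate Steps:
r(a, q) = 2 - q
j(E, W) = -15 (j(E, W) = (0*E)*W - 15 = 0*W - 15 = 0 - 15 = -15)
T = -225 (T = -240 - 1*(-15) = -240 + 15 = -225)
105*(T + 12) = 105*(-225 + 12) = 105*(-213) = -22365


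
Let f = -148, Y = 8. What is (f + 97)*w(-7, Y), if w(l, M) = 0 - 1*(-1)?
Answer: -51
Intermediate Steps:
w(l, M) = 1 (w(l, M) = 0 + 1 = 1)
(f + 97)*w(-7, Y) = (-148 + 97)*1 = -51*1 = -51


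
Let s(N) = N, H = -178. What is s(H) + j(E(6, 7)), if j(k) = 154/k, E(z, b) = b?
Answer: -156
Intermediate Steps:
s(H) + j(E(6, 7)) = -178 + 154/7 = -178 + 154*(⅐) = -178 + 22 = -156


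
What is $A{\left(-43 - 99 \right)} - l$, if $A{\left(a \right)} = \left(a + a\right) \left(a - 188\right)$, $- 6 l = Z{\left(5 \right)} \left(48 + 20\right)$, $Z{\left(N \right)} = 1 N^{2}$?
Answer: $\frac{282010}{3} \approx 94003.0$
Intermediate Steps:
$Z{\left(N \right)} = N^{2}$
$l = - \frac{850}{3}$ ($l = - \frac{5^{2} \left(48 + 20\right)}{6} = - \frac{25 \cdot 68}{6} = \left(- \frac{1}{6}\right) 1700 = - \frac{850}{3} \approx -283.33$)
$A{\left(a \right)} = 2 a \left(-188 + a\right)$
$A{\left(-43 - 99 \right)} - l = 2 \left(-43 - 99\right) \left(-188 - 142\right) - - \frac{850}{3} = 2 \left(-142\right) \left(-188 - 142\right) + \frac{850}{3} = 2 \left(-142\right) \left(-330\right) + \frac{850}{3} = 93720 + \frac{850}{3} = \frac{282010}{3}$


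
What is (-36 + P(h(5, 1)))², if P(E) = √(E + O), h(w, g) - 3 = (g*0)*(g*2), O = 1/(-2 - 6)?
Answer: (144 - √46)²/16 ≈ 1176.8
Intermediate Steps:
O = -⅛ (O = 1/(-8) = -⅛ ≈ -0.12500)
h(w, g) = 3 (h(w, g) = 3 + (g*0)*(g*2) = 3 + 0*(2*g) = 3 + 0 = 3)
P(E) = √(-⅛ + E) (P(E) = √(E - ⅛) = √(-⅛ + E))
(-36 + P(h(5, 1)))² = (-36 + √(-2 + 16*3)/4)² = (-36 + √(-2 + 48)/4)² = (-36 + √46/4)²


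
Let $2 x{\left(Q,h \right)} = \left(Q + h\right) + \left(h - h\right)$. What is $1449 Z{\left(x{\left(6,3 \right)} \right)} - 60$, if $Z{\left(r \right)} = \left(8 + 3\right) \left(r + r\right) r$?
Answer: $\frac{1290939}{2} \approx 6.4547 \cdot 10^{5}$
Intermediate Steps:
$x{\left(Q,h \right)} = \frac{Q}{2} + \frac{h}{2}$ ($x{\left(Q,h \right)} = \frac{\left(Q + h\right) + \left(h - h\right)}{2} = \frac{\left(Q + h\right) + 0}{2} = \frac{Q + h}{2} = \frac{Q}{2} + \frac{h}{2}$)
$Z{\left(r \right)} = 22 r^{2}$ ($Z{\left(r \right)} = 11 \cdot 2 r r = 22 r r = 22 r^{2}$)
$1449 Z{\left(x{\left(6,3 \right)} \right)} - 60 = 1449 \cdot 22 \left(\frac{1}{2} \cdot 6 + \frac{1}{2} \cdot 3\right)^{2} - 60 = 1449 \cdot 22 \left(3 + \frac{3}{2}\right)^{2} - 60 = 1449 \cdot 22 \left(\frac{9}{2}\right)^{2} - 60 = 1449 \cdot 22 \cdot \frac{81}{4} - 60 = 1449 \cdot \frac{891}{2} - 60 = \frac{1291059}{2} - 60 = \frac{1290939}{2}$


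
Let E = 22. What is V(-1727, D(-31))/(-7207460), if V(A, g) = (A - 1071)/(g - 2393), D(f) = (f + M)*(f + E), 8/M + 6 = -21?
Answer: -4197/22826025820 ≈ -1.8387e-7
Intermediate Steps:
M = -8/27 (M = 8/(-6 - 21) = 8/(-27) = 8*(-1/27) = -8/27 ≈ -0.29630)
D(f) = (22 + f)*(-8/27 + f) (D(f) = (f - 8/27)*(f + 22) = (-8/27 + f)*(22 + f) = (22 + f)*(-8/27 + f))
V(A, g) = (-1071 + A)/(-2393 + g)
V(-1727, D(-31))/(-7207460) = ((-1071 - 1727)/(-2393 + (-176/27 + (-31)**2 + (586/27)*(-31))))/(-7207460) = (-2798/(-2393 + (-176/27 + 961 - 18166/27)))*(-1/7207460) = (-2798/(-2393 + 845/3))*(-1/7207460) = (-2798/(-6334/3))*(-1/7207460) = -3/6334*(-2798)*(-1/7207460) = (4197/3167)*(-1/7207460) = -4197/22826025820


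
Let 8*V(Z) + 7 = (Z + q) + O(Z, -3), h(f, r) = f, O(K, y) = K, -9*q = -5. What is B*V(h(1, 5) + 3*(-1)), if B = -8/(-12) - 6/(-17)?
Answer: -611/459 ≈ -1.3312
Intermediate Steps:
q = 5/9 (q = -1/9*(-5) = 5/9 ≈ 0.55556)
V(Z) = -29/36 + Z/4 (V(Z) = -7/8 + ((Z + 5/9) + Z)/8 = -7/8 + ((5/9 + Z) + Z)/8 = -7/8 + (5/9 + 2*Z)/8 = -7/8 + (5/72 + Z/4) = -29/36 + Z/4)
B = 52/51 (B = -8*(-1/12) - 6*(-1/17) = 2/3 + 6/17 = 52/51 ≈ 1.0196)
B*V(h(1, 5) + 3*(-1)) = 52*(-29/36 + (1 + 3*(-1))/4)/51 = 52*(-29/36 + (1 - 3)/4)/51 = 52*(-29/36 + (1/4)*(-2))/51 = 52*(-29/36 - 1/2)/51 = (52/51)*(-47/36) = -611/459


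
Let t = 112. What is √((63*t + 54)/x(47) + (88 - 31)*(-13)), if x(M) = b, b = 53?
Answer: I*√1704639/53 ≈ 24.634*I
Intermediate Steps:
x(M) = 53
√((63*t + 54)/x(47) + (88 - 31)*(-13)) = √((63*112 + 54)/53 + (88 - 31)*(-13)) = √((7056 + 54)*(1/53) + 57*(-13)) = √(7110*(1/53) - 741) = √(7110/53 - 741) = √(-32163/53) = I*√1704639/53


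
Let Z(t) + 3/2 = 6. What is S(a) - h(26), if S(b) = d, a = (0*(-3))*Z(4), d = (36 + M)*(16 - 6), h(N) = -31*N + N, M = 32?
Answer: 1460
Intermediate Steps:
h(N) = -30*N
Z(t) = 9/2 (Z(t) = -3/2 + 6 = 9/2)
d = 680 (d = (36 + 32)*(16 - 6) = 68*10 = 680)
a = 0 (a = (0*(-3))*(9/2) = 0*(9/2) = 0)
S(b) = 680
S(a) - h(26) = 680 - (-30)*26 = 680 - 1*(-780) = 680 + 780 = 1460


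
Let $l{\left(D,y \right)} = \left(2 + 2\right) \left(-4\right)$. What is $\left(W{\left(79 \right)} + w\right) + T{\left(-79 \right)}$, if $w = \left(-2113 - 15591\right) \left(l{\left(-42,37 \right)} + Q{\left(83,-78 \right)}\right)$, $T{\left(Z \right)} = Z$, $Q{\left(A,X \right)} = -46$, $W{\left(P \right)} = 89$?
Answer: $1097658$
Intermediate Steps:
$l{\left(D,y \right)} = -16$ ($l{\left(D,y \right)} = 4 \left(-4\right) = -16$)
$w = 1097648$ ($w = \left(-2113 - 15591\right) \left(-16 - 46\right) = \left(-17704\right) \left(-62\right) = 1097648$)
$\left(W{\left(79 \right)} + w\right) + T{\left(-79 \right)} = \left(89 + 1097648\right) - 79 = 1097737 - 79 = 1097658$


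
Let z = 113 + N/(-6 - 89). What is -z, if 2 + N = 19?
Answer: -10718/95 ≈ -112.82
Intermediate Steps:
N = 17 (N = -2 + 19 = 17)
z = 10718/95 (z = 113 + 17/(-6 - 89) = 113 + 17/(-95) = 113 - 1/95*17 = 113 - 17/95 = 10718/95 ≈ 112.82)
-z = -1*10718/95 = -10718/95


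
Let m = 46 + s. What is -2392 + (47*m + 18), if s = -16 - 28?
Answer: -2280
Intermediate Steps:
s = -44
m = 2 (m = 46 - 44 = 2)
-2392 + (47*m + 18) = -2392 + (47*2 + 18) = -2392 + (94 + 18) = -2392 + 112 = -2280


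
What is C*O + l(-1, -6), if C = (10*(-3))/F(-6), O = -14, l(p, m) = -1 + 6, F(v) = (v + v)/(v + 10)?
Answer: -135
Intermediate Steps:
F(v) = 2*v/(10 + v) (F(v) = (2*v)/(10 + v) = 2*v/(10 + v))
l(p, m) = 5
C = 10 (C = (10*(-3))/((2*(-6)/(10 - 6))) = -30/(2*(-6)/4) = -30/(2*(-6)*(¼)) = -30/(-3) = -30*(-⅓) = 10)
C*O + l(-1, -6) = 10*(-14) + 5 = -140 + 5 = -135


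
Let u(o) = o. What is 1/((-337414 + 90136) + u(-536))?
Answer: -1/247814 ≈ -4.0353e-6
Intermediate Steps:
1/((-337414 + 90136) + u(-536)) = 1/((-337414 + 90136) - 536) = 1/(-247278 - 536) = 1/(-247814) = -1/247814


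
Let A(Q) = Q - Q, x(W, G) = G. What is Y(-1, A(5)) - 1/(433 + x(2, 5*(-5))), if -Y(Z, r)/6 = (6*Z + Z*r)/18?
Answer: 815/408 ≈ 1.9975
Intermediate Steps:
A(Q) = 0
Y(Z, r) = -2*Z - Z*r/3 (Y(Z, r) = -6*(6*Z + Z*r)/18 = -6*(Z/3 + Z*r/18) = -2*Z - Z*r/3)
Y(-1, A(5)) - 1/(433 + x(2, 5*(-5))) = -⅓*(-1)*(6 + 0) - 1/(433 + 5*(-5)) = -⅓*(-1)*6 - 1/(433 - 25) = 2 - 1/408 = 815/408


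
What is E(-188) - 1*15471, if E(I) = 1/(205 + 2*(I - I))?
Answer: -3171554/205 ≈ -15471.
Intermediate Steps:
E(I) = 1/205 (E(I) = 1/(205 + 2*0) = 1/(205 + 0) = 1/205)
E(-188) - 1*15471 = 1/205 - 1*15471 = 1/205 - 15471 = -3171554/205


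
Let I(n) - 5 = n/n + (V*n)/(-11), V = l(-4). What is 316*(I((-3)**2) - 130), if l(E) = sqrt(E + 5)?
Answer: -433868/11 ≈ -39443.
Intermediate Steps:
l(E) = sqrt(5 + E)
V = 1 (V = sqrt(5 - 4) = sqrt(1) = 1)
I(n) = 6 - n/11 (I(n) = 5 + (n/n + (1*n)/(-11)) = 5 + (1 + n*(-1/11)) = 5 + (1 - n/11) = 6 - n/11)
316*(I((-3)**2) - 130) = 316*((6 - 1/11*(-3)**2) - 130) = 316*((6 - 1/11*9) - 130) = 316*((6 - 9/11) - 130) = 316*(57/11 - 130) = 316*(-1373/11) = -433868/11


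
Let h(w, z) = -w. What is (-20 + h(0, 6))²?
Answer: 400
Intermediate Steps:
(-20 + h(0, 6))² = (-20 - 1*0)² = (-20 + 0)² = (-20)² = 400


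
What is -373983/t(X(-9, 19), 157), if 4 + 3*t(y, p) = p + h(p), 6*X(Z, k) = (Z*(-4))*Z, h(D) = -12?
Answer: -373983/47 ≈ -7957.1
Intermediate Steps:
X(Z, k) = -2*Z**2/3 (X(Z, k) = ((Z*(-4))*Z)/6 = ((-4*Z)*Z)/6 = (-4*Z**2)/6 = -2*Z**2/3)
t(y, p) = -16/3 + p/3 (t(y, p) = -4/3 + (p - 12)/3 = -4/3 + (-12 + p)/3 = -4/3 + (-4 + p/3) = -16/3 + p/3)
-373983/t(X(-9, 19), 157) = -373983/(-16/3 + (1/3)*157) = -373983/(-16/3 + 157/3) = -373983/47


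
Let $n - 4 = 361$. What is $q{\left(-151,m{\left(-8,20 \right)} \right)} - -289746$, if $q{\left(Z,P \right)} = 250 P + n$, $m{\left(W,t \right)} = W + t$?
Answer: $293111$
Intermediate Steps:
$n = 365$ ($n = 4 + 361 = 365$)
$q{\left(Z,P \right)} = 365 + 250 P$ ($q{\left(Z,P \right)} = 250 P + 365 = 365 + 250 P$)
$q{\left(-151,m{\left(-8,20 \right)} \right)} - -289746 = \left(365 + 250 \left(-8 + 20\right)\right) - -289746 = \left(365 + 250 \cdot 12\right) + 289746 = \left(365 + 3000\right) + 289746 = 3365 + 289746 = 293111$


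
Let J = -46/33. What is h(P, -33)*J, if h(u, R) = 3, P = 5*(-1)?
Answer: -46/11 ≈ -4.1818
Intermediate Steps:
P = -5
J = -46/33 (J = -46*1/33 = -46/33 ≈ -1.3939)
h(P, -33)*J = 3*(-46/33) = -46/11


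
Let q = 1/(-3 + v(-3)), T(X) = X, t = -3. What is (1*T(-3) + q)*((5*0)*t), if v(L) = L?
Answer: 0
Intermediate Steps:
q = -⅙ (q = 1/(-3 - 3) = 1/(-6) = -⅙ ≈ -0.16667)
(1*T(-3) + q)*((5*0)*t) = (1*(-3) - ⅙)*((5*0)*(-3)) = (-3 - ⅙)*(0*(-3)) = -19/6*0 = 0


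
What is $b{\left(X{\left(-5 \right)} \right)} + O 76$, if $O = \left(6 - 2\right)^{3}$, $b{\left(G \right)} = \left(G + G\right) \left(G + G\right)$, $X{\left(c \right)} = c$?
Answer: $4964$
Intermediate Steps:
$b{\left(G \right)} = 4 G^{2}$ ($b{\left(G \right)} = 2 G 2 G = 4 G^{2}$)
$O = 64$ ($O = 4^{3} = 64$)
$b{\left(X{\left(-5 \right)} \right)} + O 76 = 4 \left(-5\right)^{2} + 64 \cdot 76 = 4 \cdot 25 + 4864 = 100 + 4864 = 4964$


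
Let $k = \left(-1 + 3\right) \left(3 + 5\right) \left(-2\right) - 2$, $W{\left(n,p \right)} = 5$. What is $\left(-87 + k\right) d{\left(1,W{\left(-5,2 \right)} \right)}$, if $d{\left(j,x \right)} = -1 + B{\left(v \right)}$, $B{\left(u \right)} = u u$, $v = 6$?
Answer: $-4235$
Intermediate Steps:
$B{\left(u \right)} = u^{2}$
$d{\left(j,x \right)} = 35$ ($d{\left(j,x \right)} = -1 + 6^{2} = -1 + 36 = 35$)
$k = -34$ ($k = 2 \cdot 8 \left(-2\right) - 2 = 16 \left(-2\right) - 2 = -32 - 2 = -34$)
$\left(-87 + k\right) d{\left(1,W{\left(-5,2 \right)} \right)} = \left(-87 - 34\right) 35 = \left(-121\right) 35 = -4235$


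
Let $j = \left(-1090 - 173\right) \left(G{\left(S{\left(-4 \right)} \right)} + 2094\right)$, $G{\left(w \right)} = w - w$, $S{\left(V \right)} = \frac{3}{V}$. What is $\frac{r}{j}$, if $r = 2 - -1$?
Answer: $- \frac{1}{881574} \approx -1.1343 \cdot 10^{-6}$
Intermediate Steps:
$G{\left(w \right)} = 0$
$j = -2644722$ ($j = \left(-1090 - 173\right) \left(0 + 2094\right) = \left(-1263\right) 2094 = -2644722$)
$r = 3$ ($r = 2 + 1 = 3$)
$\frac{r}{j} = \frac{1}{-2644722} \cdot 3 = \left(- \frac{1}{2644722}\right) 3 = - \frac{1}{881574}$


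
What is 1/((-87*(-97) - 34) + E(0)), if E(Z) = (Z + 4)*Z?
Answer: 1/8405 ≈ 0.00011898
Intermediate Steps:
E(Z) = Z*(4 + Z) (E(Z) = (4 + Z)*Z = Z*(4 + Z))
1/((-87*(-97) - 34) + E(0)) = 1/((-87*(-97) - 34) + 0*(4 + 0)) = 1/((8439 - 34) + 0*4) = 1/(8405 + 0) = 1/8405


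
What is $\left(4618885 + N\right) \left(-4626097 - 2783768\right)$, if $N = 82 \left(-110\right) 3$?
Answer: $-34024803353625$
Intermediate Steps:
$N = -27060$ ($N = \left(-9020\right) 3 = -27060$)
$\left(4618885 + N\right) \left(-4626097 - 2783768\right) = \left(4618885 - 27060\right) \left(-4626097 - 2783768\right) = 4591825 \left(-7409865\right) = -34024803353625$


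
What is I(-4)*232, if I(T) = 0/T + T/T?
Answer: 232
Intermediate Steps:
I(T) = 1 (I(T) = 0 + 1 = 1)
I(-4)*232 = 1*232 = 232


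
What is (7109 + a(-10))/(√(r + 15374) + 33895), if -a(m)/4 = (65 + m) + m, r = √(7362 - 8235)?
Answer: 6929/(33895 + √(15374 + 3*I*√97)) ≈ 0.20368 - 7.1336e-7*I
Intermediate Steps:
r = 3*I*√97 (r = √(-873) = 3*I*√97 ≈ 29.547*I)
a(m) = -260 - 8*m (a(m) = -4*((65 + m) + m) = -4*(65 + 2*m) = -260 - 8*m)
(7109 + a(-10))/(√(r + 15374) + 33895) = (7109 + (-260 - 8*(-10)))/(√(3*I*√97 + 15374) + 33895) = (7109 + (-260 + 80))/(√(15374 + 3*I*√97) + 33895) = (7109 - 180)/(33895 + √(15374 + 3*I*√97)) = 6929/(33895 + √(15374 + 3*I*√97))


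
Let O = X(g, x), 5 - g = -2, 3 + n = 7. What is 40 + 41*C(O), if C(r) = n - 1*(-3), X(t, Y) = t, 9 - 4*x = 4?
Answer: 327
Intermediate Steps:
n = 4 (n = -3 + 7 = 4)
x = 5/4 (x = 9/4 - ¼*4 = 9/4 - 1 = 5/4 ≈ 1.2500)
g = 7 (g = 5 - 1*(-2) = 5 + 2 = 7)
O = 7
C(r) = 7 (C(r) = 4 - 1*(-3) = 4 + 3 = 7)
40 + 41*C(O) = 40 + 41*7 = 40 + 287 = 327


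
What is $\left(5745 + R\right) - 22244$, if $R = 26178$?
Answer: $9679$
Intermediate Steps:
$\left(5745 + R\right) - 22244 = \left(5745 + 26178\right) - 22244 = 31923 - 22244 = 9679$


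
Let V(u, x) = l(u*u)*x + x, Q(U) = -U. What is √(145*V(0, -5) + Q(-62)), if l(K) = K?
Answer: I*√663 ≈ 25.749*I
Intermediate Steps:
V(u, x) = x + x*u² (V(u, x) = (u*u)*x + x = u²*x + x = x*u² + x = x + x*u²)
√(145*V(0, -5) + Q(-62)) = √(145*(-5*(1 + 0²)) - 1*(-62)) = √(145*(-5*(1 + 0)) + 62) = √(145*(-5*1) + 62) = √(145*(-5) + 62) = √(-725 + 62) = √(-663) = I*√663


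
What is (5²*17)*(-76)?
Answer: -32300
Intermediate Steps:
(5²*17)*(-76) = (25*17)*(-76) = 425*(-76) = -32300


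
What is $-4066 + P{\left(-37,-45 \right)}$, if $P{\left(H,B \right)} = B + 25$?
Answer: $-4086$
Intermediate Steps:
$P{\left(H,B \right)} = 25 + B$
$-4066 + P{\left(-37,-45 \right)} = -4066 + \left(25 - 45\right) = -4066 - 20 = -4086$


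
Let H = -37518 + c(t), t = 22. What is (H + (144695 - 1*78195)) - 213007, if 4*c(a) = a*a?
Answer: -183904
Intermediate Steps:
c(a) = a²/4 (c(a) = (a*a)/4 = a²/4)
H = -37397 (H = -37518 + (¼)*22² = -37518 + (¼)*484 = -37518 + 121 = -37397)
(H + (144695 - 1*78195)) - 213007 = (-37397 + (144695 - 1*78195)) - 213007 = (-37397 + (144695 - 78195)) - 213007 = (-37397 + 66500) - 213007 = 29103 - 213007 = -183904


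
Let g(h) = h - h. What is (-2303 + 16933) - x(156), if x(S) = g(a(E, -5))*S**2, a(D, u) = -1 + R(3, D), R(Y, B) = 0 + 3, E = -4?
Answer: 14630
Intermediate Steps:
R(Y, B) = 3
a(D, u) = 2 (a(D, u) = -1 + 3 = 2)
g(h) = 0
x(S) = 0 (x(S) = 0*S**2 = 0)
(-2303 + 16933) - x(156) = (-2303 + 16933) - 1*0 = 14630 + 0 = 14630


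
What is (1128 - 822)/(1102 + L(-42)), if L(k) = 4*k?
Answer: 153/467 ≈ 0.32762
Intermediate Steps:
(1128 - 822)/(1102 + L(-42)) = (1128 - 822)/(1102 + 4*(-42)) = 306/(1102 - 168) = 306/934 = 306*(1/934) = 153/467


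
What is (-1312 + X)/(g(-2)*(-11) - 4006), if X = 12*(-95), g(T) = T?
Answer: 613/996 ≈ 0.61546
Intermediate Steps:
X = -1140
(-1312 + X)/(g(-2)*(-11) - 4006) = (-1312 - 1140)/(-2*(-11) - 4006) = -2452/(22 - 4006) = -2452/(-3984) = -2452*(-1/3984) = 613/996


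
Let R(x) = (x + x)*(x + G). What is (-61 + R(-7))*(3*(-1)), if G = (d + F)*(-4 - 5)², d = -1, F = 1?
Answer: -111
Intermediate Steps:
G = 0 (G = (-1 + 1)*(-4 - 5)² = 0*(-9)² = 0*81 = 0)
R(x) = 2*x² (R(x) = (x + x)*(x + 0) = (2*x)*x = 2*x²)
(-61 + R(-7))*(3*(-1)) = (-61 + 2*(-7)²)*(3*(-1)) = (-61 + 2*49)*(-3) = (-61 + 98)*(-3) = 37*(-3) = -111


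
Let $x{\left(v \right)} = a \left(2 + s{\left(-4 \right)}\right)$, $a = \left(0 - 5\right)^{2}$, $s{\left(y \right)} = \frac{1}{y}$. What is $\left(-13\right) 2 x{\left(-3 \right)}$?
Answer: $- \frac{2275}{2} \approx -1137.5$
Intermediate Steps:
$a = 25$ ($a = \left(-5\right)^{2} = 25$)
$x{\left(v \right)} = \frac{175}{4}$ ($x{\left(v \right)} = 25 \left(2 + \frac{1}{-4}\right) = 25 \left(2 - \frac{1}{4}\right) = 25 \cdot \frac{7}{4} = \frac{175}{4}$)
$\left(-13\right) 2 x{\left(-3 \right)} = \left(-13\right) 2 \cdot \frac{175}{4} = \left(-26\right) \frac{175}{4} = - \frac{2275}{2}$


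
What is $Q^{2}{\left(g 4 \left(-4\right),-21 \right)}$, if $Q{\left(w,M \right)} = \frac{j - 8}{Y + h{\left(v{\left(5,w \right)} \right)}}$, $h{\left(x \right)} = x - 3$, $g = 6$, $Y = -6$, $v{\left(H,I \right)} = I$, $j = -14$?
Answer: $\frac{484}{11025} \approx 0.0439$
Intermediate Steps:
$h{\left(x \right)} = -3 + x$
$Q{\left(w,M \right)} = - \frac{22}{-9 + w}$ ($Q{\left(w,M \right)} = \frac{-14 - 8}{-6 + \left(-3 + w\right)} = - \frac{22}{-9 + w}$)
$Q^{2}{\left(g 4 \left(-4\right),-21 \right)} = \left(- \frac{22}{-9 + 6 \cdot 4 \left(-4\right)}\right)^{2} = \left(- \frac{22}{-9 + 24 \left(-4\right)}\right)^{2} = \left(- \frac{22}{-9 - 96}\right)^{2} = \left(- \frac{22}{-105}\right)^{2} = \left(\left(-22\right) \left(- \frac{1}{105}\right)\right)^{2} = \left(\frac{22}{105}\right)^{2} = \frac{484}{11025}$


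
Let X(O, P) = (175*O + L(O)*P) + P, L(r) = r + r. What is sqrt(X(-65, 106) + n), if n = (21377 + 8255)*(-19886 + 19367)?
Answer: I*sqrt(15404057) ≈ 3924.8*I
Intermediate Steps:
L(r) = 2*r
X(O, P) = P + 175*O + 2*O*P (X(O, P) = (175*O + (2*O)*P) + P = (175*O + 2*O*P) + P = P + 175*O + 2*O*P)
n = -15379008 (n = 29632*(-519) = -15379008)
sqrt(X(-65, 106) + n) = sqrt((106 + 175*(-65) + 2*(-65)*106) - 15379008) = sqrt((106 - 11375 - 13780) - 15379008) = sqrt(-25049 - 15379008) = sqrt(-15404057) = I*sqrt(15404057)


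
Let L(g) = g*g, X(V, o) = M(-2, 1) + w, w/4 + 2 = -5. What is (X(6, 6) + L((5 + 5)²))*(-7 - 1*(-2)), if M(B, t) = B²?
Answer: -49880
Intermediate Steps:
w = -28 (w = -8 + 4*(-5) = -8 - 20 = -28)
X(V, o) = -24 (X(V, o) = (-2)² - 28 = 4 - 28 = -24)
L(g) = g²
(X(6, 6) + L((5 + 5)²))*(-7 - 1*(-2)) = (-24 + ((5 + 5)²)²)*(-7 - 1*(-2)) = (-24 + (10²)²)*(-7 + 2) = (-24 + 100²)*(-5) = (-24 + 10000)*(-5) = 9976*(-5) = -49880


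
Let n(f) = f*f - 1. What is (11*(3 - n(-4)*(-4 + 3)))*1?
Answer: 198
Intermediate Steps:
n(f) = -1 + f**2 (n(f) = f**2 - 1 = -1 + f**2)
(11*(3 - n(-4)*(-4 + 3)))*1 = (11*(3 - (-1 + (-4)**2)*(-4 + 3)))*1 = (11*(3 - (-1 + 16)*(-1)))*1 = (11*(3 - 15*(-1)))*1 = (11*(3 - 1*(-15)))*1 = (11*(3 + 15))*1 = (11*18)*1 = 198*1 = 198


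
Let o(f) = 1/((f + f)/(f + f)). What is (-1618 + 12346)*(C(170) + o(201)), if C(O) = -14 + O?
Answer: 1684296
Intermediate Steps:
o(f) = 1 (o(f) = 1/((2*f)/((2*f))) = 1/((2*f)*(1/(2*f))) = 1/1 = 1)
(-1618 + 12346)*(C(170) + o(201)) = (-1618 + 12346)*((-14 + 170) + 1) = 10728*(156 + 1) = 10728*157 = 1684296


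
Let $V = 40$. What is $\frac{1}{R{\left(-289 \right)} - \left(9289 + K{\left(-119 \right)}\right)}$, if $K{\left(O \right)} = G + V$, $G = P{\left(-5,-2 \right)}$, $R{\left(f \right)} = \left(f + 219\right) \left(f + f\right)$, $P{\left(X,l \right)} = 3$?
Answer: $\frac{1}{31128} \approx 3.2125 \cdot 10^{-5}$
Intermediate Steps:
$R{\left(f \right)} = 2 f \left(219 + f\right)$ ($R{\left(f \right)} = \left(219 + f\right) 2 f = 2 f \left(219 + f\right)$)
$G = 3$
$K{\left(O \right)} = 43$ ($K{\left(O \right)} = 3 + 40 = 43$)
$\frac{1}{R{\left(-289 \right)} - \left(9289 + K{\left(-119 \right)}\right)} = \frac{1}{2 \left(-289\right) \left(219 - 289\right) + \left(186 \left(-71\right) - \left(43 - 3917\right)\right)} = \frac{1}{2 \left(-289\right) \left(-70\right) - 9332} = \frac{1}{40460 + \left(-13206 + 3874\right)} = \frac{1}{40460 - 9332} = \frac{1}{31128}$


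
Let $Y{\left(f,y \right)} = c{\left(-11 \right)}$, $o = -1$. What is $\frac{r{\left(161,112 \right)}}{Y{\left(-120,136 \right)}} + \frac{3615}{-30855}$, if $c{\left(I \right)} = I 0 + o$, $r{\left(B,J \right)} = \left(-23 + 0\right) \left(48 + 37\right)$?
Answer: $\frac{4021194}{2057} \approx 1954.9$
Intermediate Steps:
$r{\left(B,J \right)} = -1955$ ($r{\left(B,J \right)} = \left(-23\right) 85 = -1955$)
$c{\left(I \right)} = -1$ ($c{\left(I \right)} = I 0 - 1 = 0 - 1 = -1$)
$Y{\left(f,y \right)} = -1$
$\frac{r{\left(161,112 \right)}}{Y{\left(-120,136 \right)}} + \frac{3615}{-30855} = - \frac{1955}{-1} + \frac{3615}{-30855} = \left(-1955\right) \left(-1\right) + 3615 \left(- \frac{1}{30855}\right) = 1955 - \frac{241}{2057} = \frac{4021194}{2057}$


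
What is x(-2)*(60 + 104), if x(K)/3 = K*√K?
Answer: -984*I*√2 ≈ -1391.6*I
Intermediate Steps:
x(K) = 3*K^(3/2) (x(K) = 3*(K*√K) = 3*K^(3/2))
x(-2)*(60 + 104) = (3*(-2)^(3/2))*(60 + 104) = (3*(-2*I*√2))*164 = -6*I*√2*164 = -984*I*√2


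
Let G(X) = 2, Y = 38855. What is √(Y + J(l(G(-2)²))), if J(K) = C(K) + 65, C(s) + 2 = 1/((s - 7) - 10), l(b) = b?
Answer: √6577129/13 ≈ 197.28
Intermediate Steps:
C(s) = -2 + 1/(-17 + s) (C(s) = -2 + 1/((s - 7) - 10) = -2 + 1/((-7 + s) - 10) = -2 + 1/(-17 + s))
J(K) = 65 + (35 - 2*K)/(-17 + K) (J(K) = (35 - 2*K)/(-17 + K) + 65 = 65 + (35 - 2*K)/(-17 + K))
√(Y + J(l(G(-2)²))) = √(38855 + (-1070 + 63*2²)/(-17 + 2²)) = √(38855 + (-1070 + 63*4)/(-17 + 4)) = √(38855 + (-1070 + 252)/(-13)) = √(38855 - 1/13*(-818)) = √(38855 + 818/13) = √(505933/13) = √6577129/13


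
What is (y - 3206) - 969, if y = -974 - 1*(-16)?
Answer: -5133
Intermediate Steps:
y = -958 (y = -974 + 16 = -958)
(y - 3206) - 969 = (-958 - 3206) - 969 = -4164 - 969 = -5133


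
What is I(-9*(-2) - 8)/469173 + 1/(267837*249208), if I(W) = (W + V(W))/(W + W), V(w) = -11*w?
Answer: -37081682923/3479549776035512 ≈ -1.0657e-5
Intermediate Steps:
I(W) = -5 (I(W) = (W - 11*W)/(W + W) = (-10*W)/((2*W)) = (-10*W)*(1/(2*W)) = -5)
I(-9*(-2) - 8)/469173 + 1/(267837*249208) = -5/469173 + 1/(267837*249208) = -5*1/469173 + (1/267837)*(1/249208) = -5/469173 + 1/66747123096 = -37081682923/3479549776035512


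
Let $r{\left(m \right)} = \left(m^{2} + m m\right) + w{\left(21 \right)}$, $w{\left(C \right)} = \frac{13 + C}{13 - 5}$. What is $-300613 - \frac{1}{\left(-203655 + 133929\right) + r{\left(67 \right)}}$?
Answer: $- \frac{73041443671}{242975} \approx -3.0061 \cdot 10^{5}$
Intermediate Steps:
$w{\left(C \right)} = \frac{13}{8} + \frac{C}{8}$ ($w{\left(C \right)} = \frac{13 + C}{8} = \left(13 + C\right) \frac{1}{8} = \frac{13}{8} + \frac{C}{8}$)
$r{\left(m \right)} = \frac{17}{4} + 2 m^{2}$ ($r{\left(m \right)} = \left(m^{2} + m m\right) + \left(\frac{13}{8} + \frac{1}{8} \cdot 21\right) = \left(m^{2} + m^{2}\right) + \left(\frac{13}{8} + \frac{21}{8}\right) = 2 m^{2} + \frac{17}{4} = \frac{17}{4} + 2 m^{2}$)
$-300613 - \frac{1}{\left(-203655 + 133929\right) + r{\left(67 \right)}} = -300613 - \frac{1}{\left(-203655 + 133929\right) + \left(\frac{17}{4} + 2 \cdot 67^{2}\right)} = -300613 - \frac{1}{-69726 + \left(\frac{17}{4} + 2 \cdot 4489\right)} = -300613 - \frac{1}{-69726 + \left(\frac{17}{4} + 8978\right)} = -300613 - \frac{1}{-69726 + \frac{35929}{4}} = -300613 - \frac{1}{- \frac{242975}{4}} = -300613 - - \frac{4}{242975} = -300613 + \frac{4}{242975} = - \frac{73041443671}{242975}$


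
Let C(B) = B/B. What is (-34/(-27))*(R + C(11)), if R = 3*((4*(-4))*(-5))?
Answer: 8194/27 ≈ 303.48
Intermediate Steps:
C(B) = 1
R = 240 (R = 3*(-16*(-5)) = 3*80 = 240)
(-34/(-27))*(R + C(11)) = (-34/(-27))*(240 + 1) = -34*(-1/27)*241 = (34/27)*241 = 8194/27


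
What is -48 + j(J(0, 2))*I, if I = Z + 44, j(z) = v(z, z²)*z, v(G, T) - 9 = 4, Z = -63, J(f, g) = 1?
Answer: -295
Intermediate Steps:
v(G, T) = 13 (v(G, T) = 9 + 4 = 13)
j(z) = 13*z
I = -19 (I = -63 + 44 = -19)
-48 + j(J(0, 2))*I = -48 + (13*1)*(-19) = -48 + 13*(-19) = -48 - 247 = -295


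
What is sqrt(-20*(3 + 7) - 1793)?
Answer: I*sqrt(1993) ≈ 44.643*I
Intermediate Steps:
sqrt(-20*(3 + 7) - 1793) = sqrt(-20*10 - 1793) = sqrt(-200 - 1793) = sqrt(-1993) = I*sqrt(1993)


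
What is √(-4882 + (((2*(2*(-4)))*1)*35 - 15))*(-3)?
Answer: -3*I*√5457 ≈ -221.61*I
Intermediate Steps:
√(-4882 + (((2*(2*(-4)))*1)*35 - 15))*(-3) = √(-4882 + (((2*(-8))*1)*35 - 15))*(-3) = √(-4882 + (-16*1*35 - 15))*(-3) = √(-4882 + (-16*35 - 15))*(-3) = √(-4882 + (-560 - 15))*(-3) = √(-4882 - 575)*(-3) = √(-5457)*(-3) = (I*√5457)*(-3) = -3*I*√5457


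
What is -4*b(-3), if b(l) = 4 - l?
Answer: -28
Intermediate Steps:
-4*b(-3) = -4*(4 - 1*(-3)) = -4*(4 + 3) = -4*7 = -28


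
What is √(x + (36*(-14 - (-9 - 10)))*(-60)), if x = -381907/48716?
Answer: I*√6412422616553/24358 ≈ 103.96*I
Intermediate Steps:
x = -381907/48716 (x = -381907*1/48716 = -381907/48716 ≈ -7.8395)
√(x + (36*(-14 - (-9 - 10)))*(-60)) = √(-381907/48716 + (36*(-14 - (-9 - 10)))*(-60)) = √(-381907/48716 + (36*(-14 - 1*(-19)))*(-60)) = √(-381907/48716 + (36*(-14 + 19))*(-60)) = √(-381907/48716 + (36*5)*(-60)) = √(-381907/48716 + 180*(-60)) = √(-381907/48716 - 10800) = √(-526514707/48716) = I*√6412422616553/24358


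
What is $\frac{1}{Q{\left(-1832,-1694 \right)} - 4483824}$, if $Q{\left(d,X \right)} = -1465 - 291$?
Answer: $- \frac{1}{4485580} \approx -2.2294 \cdot 10^{-7}$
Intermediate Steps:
$Q{\left(d,X \right)} = -1756$ ($Q{\left(d,X \right)} = -1465 - 291 = -1756$)
$\frac{1}{Q{\left(-1832,-1694 \right)} - 4483824} = \frac{1}{-1756 - 4483824} = \frac{1}{-4485580} = - \frac{1}{4485580}$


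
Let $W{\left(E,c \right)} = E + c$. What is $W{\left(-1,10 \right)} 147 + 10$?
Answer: $1333$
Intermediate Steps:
$W{\left(-1,10 \right)} 147 + 10 = \left(-1 + 10\right) 147 + 10 = 9 \cdot 147 + 10 = 1323 + 10 = 1333$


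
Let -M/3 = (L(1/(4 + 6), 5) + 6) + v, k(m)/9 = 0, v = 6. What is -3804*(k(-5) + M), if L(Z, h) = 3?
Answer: 171180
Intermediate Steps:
k(m) = 0 (k(m) = 9*0 = 0)
M = -45 (M = -3*((3 + 6) + 6) = -3*(9 + 6) = -3*15 = -45)
-3804*(k(-5) + M) = -3804*(0 - 45) = -3804*(-45) = -634*(-270) = 171180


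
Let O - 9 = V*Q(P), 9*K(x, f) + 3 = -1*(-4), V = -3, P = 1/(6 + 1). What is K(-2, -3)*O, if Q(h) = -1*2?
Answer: 5/3 ≈ 1.6667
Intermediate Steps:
P = ⅐ (P = 1/7 = ⅐ ≈ 0.14286)
Q(h) = -2
K(x, f) = ⅑ (K(x, f) = -⅓ + (-1*(-4))/9 = -⅓ + (⅑)*4 = -⅓ + 4/9 = ⅑)
O = 15 (O = 9 - 3*(-2) = 9 + 6 = 15)
K(-2, -3)*O = (⅑)*15 = 5/3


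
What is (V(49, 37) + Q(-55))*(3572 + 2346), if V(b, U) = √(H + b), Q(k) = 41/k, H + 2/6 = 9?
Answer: -22058/5 + 5918*√519/3 ≈ 40529.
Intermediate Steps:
H = 26/3 (H = -⅓ + 9 = 26/3 ≈ 8.6667)
V(b, U) = √(26/3 + b)
(V(49, 37) + Q(-55))*(3572 + 2346) = (√(78 + 9*49)/3 + 41/(-55))*(3572 + 2346) = (√(78 + 441)/3 + 41*(-1/55))*5918 = (√519/3 - 41/55)*5918 = (-41/55 + √519/3)*5918 = -22058/5 + 5918*√519/3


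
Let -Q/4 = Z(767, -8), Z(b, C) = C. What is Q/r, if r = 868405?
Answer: 32/868405 ≈ 3.6849e-5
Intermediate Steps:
Q = 32 (Q = -4*(-8) = 32)
Q/r = 32/868405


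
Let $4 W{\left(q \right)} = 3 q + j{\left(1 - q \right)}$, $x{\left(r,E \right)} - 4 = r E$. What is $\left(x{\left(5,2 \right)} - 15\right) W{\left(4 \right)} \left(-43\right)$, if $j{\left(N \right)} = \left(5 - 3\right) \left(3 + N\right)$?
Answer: $129$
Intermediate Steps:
$x{\left(r,E \right)} = 4 + E r$ ($x{\left(r,E \right)} = 4 + r E = 4 + E r$)
$j{\left(N \right)} = 6 + 2 N$ ($j{\left(N \right)} = 2 \left(3 + N\right) = 6 + 2 N$)
$W{\left(q \right)} = 2 + \frac{q}{4}$ ($W{\left(q \right)} = \frac{3 q + \left(6 + 2 \left(1 - q\right)\right)}{4} = \frac{3 q + \left(6 - \left(-2 + 2 q\right)\right)}{4} = \frac{3 q - \left(-8 + 2 q\right)}{4} = \frac{8 + q}{4} = 2 + \frac{q}{4}$)
$\left(x{\left(5,2 \right)} - 15\right) W{\left(4 \right)} \left(-43\right) = \left(\left(4 + 2 \cdot 5\right) - 15\right) \left(2 + \frac{1}{4} \cdot 4\right) \left(-43\right) = \left(\left(4 + 10\right) - 15\right) \left(2 + 1\right) \left(-43\right) = \left(14 - 15\right) 3 \left(-43\right) = \left(-1\right) 3 \left(-43\right) = \left(-3\right) \left(-43\right) = 129$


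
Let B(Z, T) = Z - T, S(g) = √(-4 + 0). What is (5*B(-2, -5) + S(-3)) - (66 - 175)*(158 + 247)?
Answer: 44160 + 2*I ≈ 44160.0 + 2.0*I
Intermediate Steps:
S(g) = 2*I (S(g) = √(-4) = 2*I)
(5*B(-2, -5) + S(-3)) - (66 - 175)*(158 + 247) = (5*(-2 - 1*(-5)) + 2*I) - (66 - 175)*(158 + 247) = (5*(-2 + 5) + 2*I) - (-109)*405 = (5*3 + 2*I) - 1*(-44145) = (15 + 2*I) + 44145 = 44160 + 2*I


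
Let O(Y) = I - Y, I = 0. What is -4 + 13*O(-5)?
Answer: 61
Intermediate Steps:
O(Y) = -Y (O(Y) = 0 - Y = -Y)
-4 + 13*O(-5) = -4 + 13*(-1*(-5)) = -4 + 13*5 = -4 + 65 = 61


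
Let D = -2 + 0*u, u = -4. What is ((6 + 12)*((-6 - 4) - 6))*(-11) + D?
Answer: 3166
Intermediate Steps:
D = -2 (D = -2 + 0*(-4) = -2 + 0 = -2)
((6 + 12)*((-6 - 4) - 6))*(-11) + D = ((6 + 12)*((-6 - 4) - 6))*(-11) - 2 = (18*(-10 - 6))*(-11) - 2 = (18*(-16))*(-11) - 2 = -288*(-11) - 2 = 3168 - 2 = 3166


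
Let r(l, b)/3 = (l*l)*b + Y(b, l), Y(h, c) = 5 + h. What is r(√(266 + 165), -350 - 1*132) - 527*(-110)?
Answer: -566687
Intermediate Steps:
r(l, b) = 15 + 3*b + 3*b*l² (r(l, b) = 3*((l*l)*b + (5 + b)) = 3*(l²*b + (5 + b)) = 3*(b*l² + (5 + b)) = 3*(5 + b + b*l²) = 15 + 3*b + 3*b*l²)
r(√(266 + 165), -350 - 1*132) - 527*(-110) = (15 + 3*(-350 - 1*132) + 3*(-350 - 1*132)*(√(266 + 165))²) - 527*(-110) = (15 + 3*(-350 - 132) + 3*(-350 - 132)*(√431)²) - 1*(-57970) = (15 + 3*(-482) + 3*(-482)*431) + 57970 = (15 - 1446 - 623226) + 57970 = -624657 + 57970 = -566687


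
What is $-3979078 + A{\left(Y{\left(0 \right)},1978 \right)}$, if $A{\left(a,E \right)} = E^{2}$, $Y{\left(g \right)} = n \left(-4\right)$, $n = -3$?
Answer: $-66594$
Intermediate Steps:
$Y{\left(g \right)} = 12$ ($Y{\left(g \right)} = \left(-3\right) \left(-4\right) = 12$)
$-3979078 + A{\left(Y{\left(0 \right)},1978 \right)} = -3979078 + 1978^{2} = -3979078 + 3912484 = -66594$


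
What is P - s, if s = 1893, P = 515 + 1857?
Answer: 479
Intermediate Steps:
P = 2372
P - s = 2372 - 1*1893 = 2372 - 1893 = 479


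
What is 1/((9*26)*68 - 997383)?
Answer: -1/981471 ≈ -1.0189e-6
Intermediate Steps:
1/((9*26)*68 - 997383) = 1/(234*68 - 997383) = 1/(15912 - 997383) = 1/(-981471) = -1/981471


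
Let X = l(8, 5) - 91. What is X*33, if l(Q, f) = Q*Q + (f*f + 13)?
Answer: 363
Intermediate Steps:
l(Q, f) = 13 + Q² + f² (l(Q, f) = Q² + (f² + 13) = Q² + (13 + f²) = 13 + Q² + f²)
X = 11 (X = (13 + 8² + 5²) - 91 = (13 + 64 + 25) - 91 = 102 - 91 = 11)
X*33 = 11*33 = 363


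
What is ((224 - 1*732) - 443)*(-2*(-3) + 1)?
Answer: -6657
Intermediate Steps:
((224 - 1*732) - 443)*(-2*(-3) + 1) = ((224 - 732) - 443)*(6 + 1) = (-508 - 443)*7 = -951*7 = -6657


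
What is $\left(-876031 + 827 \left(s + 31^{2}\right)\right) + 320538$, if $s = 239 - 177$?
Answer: $290528$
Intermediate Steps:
$s = 62$ ($s = 239 - 177 = 62$)
$\left(-876031 + 827 \left(s + 31^{2}\right)\right) + 320538 = \left(-876031 + 827 \left(62 + 31^{2}\right)\right) + 320538 = \left(-876031 + 827 \left(62 + 961\right)\right) + 320538 = \left(-876031 + 827 \cdot 1023\right) + 320538 = \left(-876031 + 846021\right) + 320538 = -30010 + 320538 = 290528$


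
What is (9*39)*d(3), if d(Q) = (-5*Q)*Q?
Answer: -15795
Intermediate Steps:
d(Q) = -5*Q**2
(9*39)*d(3) = (9*39)*(-5*3**2) = 351*(-5*9) = 351*(-45) = -15795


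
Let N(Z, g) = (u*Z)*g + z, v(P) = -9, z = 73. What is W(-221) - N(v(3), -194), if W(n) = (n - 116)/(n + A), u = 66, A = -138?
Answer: -41395594/359 ≈ -1.1531e+5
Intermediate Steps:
N(Z, g) = 73 + 66*Z*g (N(Z, g) = (66*Z)*g + 73 = 66*Z*g + 73 = 73 + 66*Z*g)
W(n) = (-116 + n)/(-138 + n) (W(n) = (n - 116)/(n - 138) = (-116 + n)/(-138 + n))
W(-221) - N(v(3), -194) = (-116 - 221)/(-138 - 221) - (73 + 66*(-9)*(-194)) = -337/(-359) - (73 + 115236) = -1/359*(-337) - 1*115309 = 337/359 - 115309 = -41395594/359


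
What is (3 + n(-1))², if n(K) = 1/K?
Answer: 4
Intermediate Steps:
(3 + n(-1))² = (3 + 1/(-1))² = (3 - 1)² = 2² = 4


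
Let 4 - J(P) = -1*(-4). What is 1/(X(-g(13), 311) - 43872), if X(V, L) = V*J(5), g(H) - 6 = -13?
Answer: -1/43872 ≈ -2.2794e-5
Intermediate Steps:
g(H) = -7 (g(H) = 6 - 13 = -7)
J(P) = 0 (J(P) = 4 - (-1)*(-4) = 4 - 1*4 = 4 - 4 = 0)
X(V, L) = 0 (X(V, L) = V*0 = 0)
1/(X(-g(13), 311) - 43872) = 1/(0 - 43872) = 1/(-43872) = -1/43872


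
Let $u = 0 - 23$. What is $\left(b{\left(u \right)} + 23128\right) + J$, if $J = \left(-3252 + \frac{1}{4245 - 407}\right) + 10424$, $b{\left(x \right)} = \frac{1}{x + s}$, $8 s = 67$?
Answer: $\frac{13606063213}{449046} \approx 30300.0$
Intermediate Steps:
$s = \frac{67}{8}$ ($s = \frac{1}{8} \cdot 67 = \frac{67}{8} \approx 8.375$)
$u = -23$ ($u = 0 - 23 = -23$)
$b{\left(x \right)} = \frac{1}{\frac{67}{8} + x}$ ($b{\left(x \right)} = \frac{1}{x + \frac{67}{8}} = \frac{1}{\frac{67}{8} + x}$)
$J = \frac{27526137}{3838}$ ($J = \left(-3252 + \frac{1}{3838}\right) + 10424 = - \frac{12481175}{3838} + 10424 = \frac{27526137}{3838} \approx 7172.0$)
$\left(b{\left(u \right)} + 23128\right) + J = \left(\frac{8}{67 + 8 \left(-23\right)} + 23128\right) + \frac{27526137}{3838} = \left(\frac{8}{67 - 184} + 23128\right) + \frac{27526137}{3838} = \left(\frac{8}{-117} + 23128\right) + \frac{27526137}{3838} = \left(8 \left(- \frac{1}{117}\right) + 23128\right) + \frac{27526137}{3838} = \left(- \frac{8}{117} + 23128\right) + \frac{27526137}{3838} = \frac{2705968}{117} + \frac{27526137}{3838} = \frac{13606063213}{449046}$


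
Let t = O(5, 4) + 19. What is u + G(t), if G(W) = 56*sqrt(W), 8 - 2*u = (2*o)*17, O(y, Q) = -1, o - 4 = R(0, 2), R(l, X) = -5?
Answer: 21 + 168*sqrt(2) ≈ 258.59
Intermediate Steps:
o = -1 (o = 4 - 5 = -1)
u = 21 (u = 4 - 2*(-1)*17/2 = 4 - (-1)*17 = 4 - 1/2*(-34) = 4 + 17 = 21)
t = 18 (t = -1 + 19 = 18)
u + G(t) = 21 + 56*sqrt(18) = 21 + 56*(3*sqrt(2)) = 21 + 168*sqrt(2)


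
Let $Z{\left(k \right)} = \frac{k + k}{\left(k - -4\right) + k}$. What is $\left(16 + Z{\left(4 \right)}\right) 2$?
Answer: $\frac{100}{3} \approx 33.333$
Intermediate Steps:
$Z{\left(k \right)} = \frac{2 k}{4 + 2 k}$ ($Z{\left(k \right)} = \frac{2 k}{\left(k + 4\right) + k} = \frac{2 k}{\left(4 + k\right) + k} = \frac{2 k}{4 + 2 k}$)
$\left(16 + Z{\left(4 \right)}\right) 2 = \left(16 + \frac{4}{2 + 4}\right) 2 = \left(16 + \frac{4}{6}\right) 2 = \left(16 + 4 \cdot \frac{1}{6}\right) 2 = \left(16 + \frac{2}{3}\right) 2 = \frac{50}{3} \cdot 2 = \frac{100}{3}$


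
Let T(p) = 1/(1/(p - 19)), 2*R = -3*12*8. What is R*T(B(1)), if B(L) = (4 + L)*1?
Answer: 2016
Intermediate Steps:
B(L) = 4 + L
R = -144 (R = (-3*12*8)/2 = (-36*8)/2 = (1/2)*(-288) = -144)
T(p) = -19 + p (T(p) = 1/(1/(-19 + p)) = -19 + p)
R*T(B(1)) = -144*(-19 + (4 + 1)) = -144*(-19 + 5) = -144*(-14) = 2016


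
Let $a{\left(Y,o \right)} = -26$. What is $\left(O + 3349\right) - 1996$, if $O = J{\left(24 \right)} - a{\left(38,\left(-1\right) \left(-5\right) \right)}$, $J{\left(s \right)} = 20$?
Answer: $1399$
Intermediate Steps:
$O = 46$ ($O = 20 - -26 = 20 + 26 = 46$)
$\left(O + 3349\right) - 1996 = \left(46 + 3349\right) - 1996 = 3395 - 1996 = 1399$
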